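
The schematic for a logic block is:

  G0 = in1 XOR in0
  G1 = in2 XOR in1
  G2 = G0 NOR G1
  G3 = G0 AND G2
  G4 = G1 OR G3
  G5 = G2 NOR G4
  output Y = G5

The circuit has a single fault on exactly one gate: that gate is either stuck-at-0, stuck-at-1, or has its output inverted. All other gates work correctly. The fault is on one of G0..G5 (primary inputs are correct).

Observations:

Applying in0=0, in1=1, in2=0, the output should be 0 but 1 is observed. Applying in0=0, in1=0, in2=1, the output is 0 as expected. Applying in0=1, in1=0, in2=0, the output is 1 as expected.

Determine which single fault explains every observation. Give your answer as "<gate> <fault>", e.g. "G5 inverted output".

Fault-free values for test 1 (in0=0, in1=1, in2=0): G0=1, G1=1, G2=0, G3=0, G4=1, G5=0, giving Y=0. Observed 1.
Test 1: faults giving observed 1 are {G1 stuck-at-0, G1 inverted output, G4 stuck-at-0, G4 inverted output, G5 stuck-at-1, G5 inverted output}.
Test 2 (in0=0, in1=0, in2=1): fault-free G0=0, G1=1, G2=0, G3=0, G4=1, G5=0 → 0; observed 0. Eliminates G4 stuck-at-0, G4 inverted output, G5 stuck-at-1, G5 inverted output.
Test 3 (in0=1, in1=0, in2=0): fault-free G0=1, G1=0, G2=0, G3=0, G4=0, G5=1 → 1; observed 1. Eliminates G1 inverted output.
Only G1 stuck-at-0 is consistent with every test.

G1 stuck-at-0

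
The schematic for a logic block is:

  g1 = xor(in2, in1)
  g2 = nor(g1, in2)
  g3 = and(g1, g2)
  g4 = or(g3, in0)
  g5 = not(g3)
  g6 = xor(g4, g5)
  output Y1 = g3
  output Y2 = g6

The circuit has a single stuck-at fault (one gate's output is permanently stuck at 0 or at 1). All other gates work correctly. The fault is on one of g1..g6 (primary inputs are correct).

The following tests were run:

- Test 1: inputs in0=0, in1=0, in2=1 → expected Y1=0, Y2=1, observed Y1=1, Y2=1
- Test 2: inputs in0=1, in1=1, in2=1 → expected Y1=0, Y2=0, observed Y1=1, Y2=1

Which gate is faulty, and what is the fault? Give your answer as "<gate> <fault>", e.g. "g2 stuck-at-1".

Fault-free values for test 1 (in0=0, in1=0, in2=1): g1=1, g2=0, g3=0, g4=0, g5=1, g6=1, giving Y1=0, Y2=1. Observed Y1=1, Y2=1.
Test 1: faults giving observed Y1=1, Y2=1 are {g2 stuck-at-1, g3 stuck-at-1}.
Test 2 (in0=1, in1=1, in2=1): fault-free g1=0, g2=0, g3=0, g4=1, g5=1, g6=0 → Y1=0, Y2=0; observed Y1=1, Y2=1. Eliminates g2 stuck-at-1.
Only g3 stuck-at-1 is consistent with every test.

g3 stuck-at-1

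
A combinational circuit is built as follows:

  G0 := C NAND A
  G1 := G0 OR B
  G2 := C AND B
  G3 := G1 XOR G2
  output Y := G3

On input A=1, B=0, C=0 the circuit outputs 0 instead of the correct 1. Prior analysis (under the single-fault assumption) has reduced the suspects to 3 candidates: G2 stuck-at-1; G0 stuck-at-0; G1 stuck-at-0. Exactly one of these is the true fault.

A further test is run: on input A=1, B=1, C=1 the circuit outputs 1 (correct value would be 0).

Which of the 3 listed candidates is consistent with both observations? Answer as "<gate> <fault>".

G1 stuck-at-0

Evaluate each candidate on input A=1, B=1, C=1:
  G2 stuck-at-1: G0=0, G1=1, G2=1 [stuck-at-1], G3=0 → 0 — eliminated
  G0 stuck-at-0: G0=0 [stuck-at-0], G1=1, G2=1, G3=0 → 0 — eliminated
  G1 stuck-at-0: G0=0, G1=0 [stuck-at-0], G2=1, G3=1 → 1 — matches
Only G1 stuck-at-0 reproduces the observed 1.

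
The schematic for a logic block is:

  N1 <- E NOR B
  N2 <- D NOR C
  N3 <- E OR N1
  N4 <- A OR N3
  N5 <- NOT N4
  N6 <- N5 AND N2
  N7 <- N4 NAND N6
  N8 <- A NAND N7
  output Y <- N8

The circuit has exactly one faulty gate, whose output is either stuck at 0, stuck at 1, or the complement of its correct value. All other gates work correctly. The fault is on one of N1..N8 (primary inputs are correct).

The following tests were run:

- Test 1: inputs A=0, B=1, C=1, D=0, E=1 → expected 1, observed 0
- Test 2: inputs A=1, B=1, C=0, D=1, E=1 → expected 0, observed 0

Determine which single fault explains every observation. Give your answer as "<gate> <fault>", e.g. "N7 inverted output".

N8 stuck-at-0

Fault-free values for test 1 (A=0, B=1, C=1, D=0, E=1): N1=0, N2=0, N3=1, N4=1, N5=0, N6=0, N7=1, N8=1, giving Y=1. Observed 0.
Test 1: faults giving observed 0 are {N8 stuck-at-0, N8 inverted output}.
Test 2 (A=1, B=1, C=0, D=1, E=1): fault-free N1=0, N2=0, N3=1, N4=1, N5=0, N6=0, N7=1, N8=0 → 0; observed 0. Eliminates N8 inverted output.
Only N8 stuck-at-0 is consistent with every test.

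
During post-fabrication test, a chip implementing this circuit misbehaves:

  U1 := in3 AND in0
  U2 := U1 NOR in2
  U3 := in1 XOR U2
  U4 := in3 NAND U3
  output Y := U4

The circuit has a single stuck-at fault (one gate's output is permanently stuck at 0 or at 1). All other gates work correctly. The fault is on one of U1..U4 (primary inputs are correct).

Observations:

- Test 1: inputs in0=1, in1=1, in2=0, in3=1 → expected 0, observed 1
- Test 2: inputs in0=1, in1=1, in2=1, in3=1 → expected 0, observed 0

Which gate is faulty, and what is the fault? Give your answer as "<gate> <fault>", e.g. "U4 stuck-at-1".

U1 stuck-at-0

Fault-free values for test 1 (in0=1, in1=1, in2=0, in3=1): U1=1, U2=0, U3=1, U4=0, giving Y=0. Observed 1.
Test 1: faults giving observed 1 are {U1 stuck-at-0, U2 stuck-at-1, U3 stuck-at-0, U4 stuck-at-1}.
Test 2 (in0=1, in1=1, in2=1, in3=1): fault-free U1=1, U2=0, U3=1, U4=0 → 0; observed 0. Eliminates U2 stuck-at-1, U3 stuck-at-0, U4 stuck-at-1.
Only U1 stuck-at-0 is consistent with every test.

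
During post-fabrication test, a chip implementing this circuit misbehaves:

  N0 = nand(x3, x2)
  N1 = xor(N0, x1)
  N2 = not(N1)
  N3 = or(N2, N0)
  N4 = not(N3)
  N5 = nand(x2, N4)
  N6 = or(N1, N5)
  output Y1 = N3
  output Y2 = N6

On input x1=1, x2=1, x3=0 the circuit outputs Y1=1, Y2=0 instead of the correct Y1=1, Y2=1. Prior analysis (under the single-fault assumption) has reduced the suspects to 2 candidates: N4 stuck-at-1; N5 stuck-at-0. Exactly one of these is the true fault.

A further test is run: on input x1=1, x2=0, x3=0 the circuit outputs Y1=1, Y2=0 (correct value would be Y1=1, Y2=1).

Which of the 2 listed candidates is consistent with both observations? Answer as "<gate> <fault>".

N5 stuck-at-0

Evaluate each candidate on input x1=1, x2=0, x3=0:
  N4 stuck-at-1: N0=1, N1=0, N2=1, N3=1, N4=1 [stuck-at-1], N5=1, N6=1 → Y1=1, Y2=1 — eliminated
  N5 stuck-at-0: N0=1, N1=0, N2=1, N3=1, N4=0, N5=0 [stuck-at-0], N6=0 → Y1=1, Y2=0 — matches
Only N5 stuck-at-0 reproduces the observed Y1=1, Y2=0.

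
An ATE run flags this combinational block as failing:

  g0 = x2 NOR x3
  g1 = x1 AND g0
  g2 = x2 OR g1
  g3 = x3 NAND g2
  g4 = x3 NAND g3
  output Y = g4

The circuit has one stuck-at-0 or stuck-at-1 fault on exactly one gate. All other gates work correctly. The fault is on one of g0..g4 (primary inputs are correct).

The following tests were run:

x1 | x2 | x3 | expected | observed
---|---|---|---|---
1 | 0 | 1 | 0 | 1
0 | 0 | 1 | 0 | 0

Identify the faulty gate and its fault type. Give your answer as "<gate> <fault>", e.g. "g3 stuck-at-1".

Fault-free values for test 1 (x1=1, x2=0, x3=1): g0=0, g1=0, g2=0, g3=1, g4=0, giving Y=0. Observed 1.
Test 1: faults giving observed 1 are {g0 stuck-at-1, g1 stuck-at-1, g2 stuck-at-1, g3 stuck-at-0, g4 stuck-at-1}.
Test 2 (x1=0, x2=0, x3=1): fault-free g0=0, g1=0, g2=0, g3=1, g4=0 → 0; observed 0. Eliminates g1 stuck-at-1, g2 stuck-at-1, g3 stuck-at-0, g4 stuck-at-1.
Only g0 stuck-at-1 is consistent with every test.

g0 stuck-at-1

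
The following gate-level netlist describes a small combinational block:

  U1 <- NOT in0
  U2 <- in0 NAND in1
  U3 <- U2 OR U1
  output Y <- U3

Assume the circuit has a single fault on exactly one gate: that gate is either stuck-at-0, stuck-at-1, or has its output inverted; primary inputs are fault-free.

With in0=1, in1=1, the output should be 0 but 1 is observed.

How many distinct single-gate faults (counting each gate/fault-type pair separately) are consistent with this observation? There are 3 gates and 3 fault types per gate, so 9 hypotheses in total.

Fault-free: U1=0, U2=0, U3=0 → 0. Observed 1.
  U1 stuck-at-0: output 0 ✗
  U1 stuck-at-1: output 1 ✓
  U1 inverted output: output 1 ✓
  U2 stuck-at-0: output 0 ✗
  U2 stuck-at-1: output 1 ✓
  U2 inverted output: output 1 ✓
  U3 stuck-at-0: output 0 ✗
  U3 stuck-at-1: output 1 ✓
  U3 inverted output: output 1 ✓
Consistent faults: {U1 stuck-at-1, U1 inverted output, U2 stuck-at-1, U2 inverted output, U3 stuck-at-1, U3 inverted output} — 6 in all.

6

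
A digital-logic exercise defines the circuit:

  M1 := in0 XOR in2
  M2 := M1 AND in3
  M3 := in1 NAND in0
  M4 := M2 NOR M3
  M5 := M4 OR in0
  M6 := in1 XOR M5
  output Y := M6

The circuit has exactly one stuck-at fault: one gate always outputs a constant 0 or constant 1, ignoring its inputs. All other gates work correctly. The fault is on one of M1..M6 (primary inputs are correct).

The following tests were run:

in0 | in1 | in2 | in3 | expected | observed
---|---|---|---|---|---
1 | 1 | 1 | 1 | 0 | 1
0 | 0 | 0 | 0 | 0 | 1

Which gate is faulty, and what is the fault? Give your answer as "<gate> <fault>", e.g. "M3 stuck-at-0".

M6 stuck-at-1

Fault-free values for test 1 (in0=1, in1=1, in2=1, in3=1): M1=0, M2=0, M3=0, M4=1, M5=1, M6=0, giving Y=0. Observed 1.
Test 1: faults giving observed 1 are {M5 stuck-at-0, M6 stuck-at-1}.
Test 2 (in0=0, in1=0, in2=0, in3=0): fault-free M1=0, M2=0, M3=1, M4=0, M5=0, M6=0 → 0; observed 1. Eliminates M5 stuck-at-0.
Only M6 stuck-at-1 is consistent with every test.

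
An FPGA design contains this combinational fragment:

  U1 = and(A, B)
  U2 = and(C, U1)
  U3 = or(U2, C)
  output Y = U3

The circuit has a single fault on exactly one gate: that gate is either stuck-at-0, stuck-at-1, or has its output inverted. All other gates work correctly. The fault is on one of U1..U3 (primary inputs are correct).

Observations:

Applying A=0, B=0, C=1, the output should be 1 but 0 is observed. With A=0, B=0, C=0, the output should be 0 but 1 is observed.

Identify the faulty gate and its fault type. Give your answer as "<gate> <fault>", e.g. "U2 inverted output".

Fault-free values for test 1 (A=0, B=0, C=1): U1=0, U2=0, U3=1, giving Y=1. Observed 0.
Test 1: faults giving observed 0 are {U3 stuck-at-0, U3 inverted output}.
Test 2 (A=0, B=0, C=0): fault-free U1=0, U2=0, U3=0 → 0; observed 1. Eliminates U3 stuck-at-0.
Only U3 inverted output is consistent with every test.

U3 inverted output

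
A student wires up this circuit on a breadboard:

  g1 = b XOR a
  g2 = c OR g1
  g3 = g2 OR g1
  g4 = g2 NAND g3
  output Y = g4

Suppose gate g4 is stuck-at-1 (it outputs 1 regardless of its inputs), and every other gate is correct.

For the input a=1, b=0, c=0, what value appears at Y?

1

Propagate with g4 forced: g1=1, g2=1, g3=1, g4=1 [stuck-at-1].
So Y = 1. (Without the fault it would be 0.)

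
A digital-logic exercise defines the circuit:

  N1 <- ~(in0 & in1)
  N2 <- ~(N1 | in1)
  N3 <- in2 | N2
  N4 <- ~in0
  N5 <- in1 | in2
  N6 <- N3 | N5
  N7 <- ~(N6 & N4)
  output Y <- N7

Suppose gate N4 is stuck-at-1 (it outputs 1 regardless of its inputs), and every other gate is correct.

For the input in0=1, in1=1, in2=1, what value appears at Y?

0

Propagate with N4 forced: N1=0, N2=0, N3=1, N4=1 [stuck-at-1], N5=1, N6=1, N7=0.
So Y = 0. (Without the fault it would be 1.)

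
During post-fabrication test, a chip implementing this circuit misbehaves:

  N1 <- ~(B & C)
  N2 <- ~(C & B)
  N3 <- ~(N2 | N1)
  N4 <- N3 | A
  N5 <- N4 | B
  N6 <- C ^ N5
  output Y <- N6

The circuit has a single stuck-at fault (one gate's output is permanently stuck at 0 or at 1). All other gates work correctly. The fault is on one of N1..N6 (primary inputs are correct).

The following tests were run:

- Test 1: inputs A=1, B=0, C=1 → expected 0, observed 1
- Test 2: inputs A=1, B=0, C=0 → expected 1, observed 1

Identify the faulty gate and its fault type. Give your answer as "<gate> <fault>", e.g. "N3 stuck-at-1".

Fault-free values for test 1 (A=1, B=0, C=1): N1=1, N2=1, N3=0, N4=1, N5=1, N6=0, giving Y=0. Observed 1.
Test 1: faults giving observed 1 are {N4 stuck-at-0, N5 stuck-at-0, N6 stuck-at-1}.
Test 2 (A=1, B=0, C=0): fault-free N1=1, N2=1, N3=0, N4=1, N5=1, N6=1 → 1; observed 1. Eliminates N4 stuck-at-0, N5 stuck-at-0.
Only N6 stuck-at-1 is consistent with every test.

N6 stuck-at-1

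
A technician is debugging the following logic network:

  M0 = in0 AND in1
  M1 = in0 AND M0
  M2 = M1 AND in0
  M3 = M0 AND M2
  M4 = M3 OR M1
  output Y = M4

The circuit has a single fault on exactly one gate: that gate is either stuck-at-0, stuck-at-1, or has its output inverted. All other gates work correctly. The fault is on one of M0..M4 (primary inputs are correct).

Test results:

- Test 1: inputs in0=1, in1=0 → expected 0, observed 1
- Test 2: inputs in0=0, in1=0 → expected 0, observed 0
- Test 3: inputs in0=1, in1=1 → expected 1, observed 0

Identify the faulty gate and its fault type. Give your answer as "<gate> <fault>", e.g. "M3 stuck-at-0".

Fault-free values for test 1 (in0=1, in1=0): M0=0, M1=0, M2=0, M3=0, M4=0, giving Y=0. Observed 1.
Test 1: faults giving observed 1 are {M0 stuck-at-1, M0 inverted output, M1 stuck-at-1, M1 inverted output, M3 stuck-at-1, M3 inverted output, M4 stuck-at-1, M4 inverted output}.
Test 2 (in0=0, in1=0): fault-free M0=0, M1=0, M2=0, M3=0, M4=0 → 0; observed 0. Eliminates M1 stuck-at-1, M1 inverted output, M3 stuck-at-1, M3 inverted output, M4 stuck-at-1, M4 inverted output.
Test 3 (in0=1, in1=1): fault-free M0=1, M1=1, M2=1, M3=1, M4=1 → 1; observed 0. Eliminates M0 stuck-at-1.
Only M0 inverted output is consistent with every test.

M0 inverted output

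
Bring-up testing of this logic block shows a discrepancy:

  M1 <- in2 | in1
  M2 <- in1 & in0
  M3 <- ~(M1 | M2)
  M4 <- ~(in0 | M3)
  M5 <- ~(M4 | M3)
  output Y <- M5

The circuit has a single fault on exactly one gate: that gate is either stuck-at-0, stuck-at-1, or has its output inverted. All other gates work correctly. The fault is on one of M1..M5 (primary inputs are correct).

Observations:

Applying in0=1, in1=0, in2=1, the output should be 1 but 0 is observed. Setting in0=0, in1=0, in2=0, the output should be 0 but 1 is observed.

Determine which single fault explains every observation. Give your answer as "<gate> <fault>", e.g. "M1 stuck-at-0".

Fault-free values for test 1 (in0=1, in1=0, in2=1): M1=1, M2=0, M3=0, M4=0, M5=1, giving Y=1. Observed 0.
Test 1: faults giving observed 0 are {M1 stuck-at-0, M1 inverted output, M3 stuck-at-1, M3 inverted output, M4 stuck-at-1, M4 inverted output, M5 stuck-at-0, M5 inverted output}.
Test 2 (in0=0, in1=0, in2=0): fault-free M1=0, M2=0, M3=1, M4=0, M5=0 → 0; observed 1. Eliminates M1 stuck-at-0, M1 inverted output, M3 stuck-at-1, M3 inverted output, M4 stuck-at-1, M4 inverted output, M5 stuck-at-0.
Only M5 inverted output is consistent with every test.

M5 inverted output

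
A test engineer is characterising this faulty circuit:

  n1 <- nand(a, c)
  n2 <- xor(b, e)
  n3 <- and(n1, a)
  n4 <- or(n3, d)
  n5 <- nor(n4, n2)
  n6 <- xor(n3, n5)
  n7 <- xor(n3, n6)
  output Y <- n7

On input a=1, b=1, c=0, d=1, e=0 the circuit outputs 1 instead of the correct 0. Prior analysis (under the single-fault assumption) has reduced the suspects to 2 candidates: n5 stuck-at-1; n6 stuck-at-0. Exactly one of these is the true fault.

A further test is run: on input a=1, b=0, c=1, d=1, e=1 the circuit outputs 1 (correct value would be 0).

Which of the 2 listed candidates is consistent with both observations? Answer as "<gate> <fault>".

n5 stuck-at-1

Evaluate each candidate on input a=1, b=0, c=1, d=1, e=1:
  n5 stuck-at-1: n1=0, n2=1, n3=0, n4=1, n5=1 [stuck-at-1], n6=1, n7=1 → 1 — matches
  n6 stuck-at-0: n1=0, n2=1, n3=0, n4=1, n5=0, n6=0 [stuck-at-0], n7=0 → 0 — eliminated
Only n5 stuck-at-1 reproduces the observed 1.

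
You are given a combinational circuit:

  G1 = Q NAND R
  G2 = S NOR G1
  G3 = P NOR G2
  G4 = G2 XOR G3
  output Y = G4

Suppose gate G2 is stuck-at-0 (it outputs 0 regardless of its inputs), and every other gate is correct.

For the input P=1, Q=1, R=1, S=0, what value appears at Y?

Propagate with G2 forced: G1=0, G2=0 [stuck-at-0], G3=0, G4=0.
So Y = 0. (Without the fault it would be 1.)

0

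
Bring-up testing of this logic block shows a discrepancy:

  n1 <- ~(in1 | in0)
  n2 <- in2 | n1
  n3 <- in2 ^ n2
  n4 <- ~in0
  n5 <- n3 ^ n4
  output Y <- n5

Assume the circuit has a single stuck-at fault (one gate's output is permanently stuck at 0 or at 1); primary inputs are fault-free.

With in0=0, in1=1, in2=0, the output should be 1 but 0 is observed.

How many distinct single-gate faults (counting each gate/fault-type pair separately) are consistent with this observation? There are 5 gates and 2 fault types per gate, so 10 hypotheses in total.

5

Fault-free: n1=0, n2=0, n3=0, n4=1, n5=1 → 1. Observed 0.
  n1 stuck-at-0: output 1 ✗
  n1 stuck-at-1: output 0 ✓
  n2 stuck-at-0: output 1 ✗
  n2 stuck-at-1: output 0 ✓
  n3 stuck-at-0: output 1 ✗
  n3 stuck-at-1: output 0 ✓
  n4 stuck-at-0: output 0 ✓
  n4 stuck-at-1: output 1 ✗
  n5 stuck-at-0: output 0 ✓
  n5 stuck-at-1: output 1 ✗
Consistent faults: {n1 stuck-at-1, n2 stuck-at-1, n3 stuck-at-1, n4 stuck-at-0, n5 stuck-at-0} — 5 in all.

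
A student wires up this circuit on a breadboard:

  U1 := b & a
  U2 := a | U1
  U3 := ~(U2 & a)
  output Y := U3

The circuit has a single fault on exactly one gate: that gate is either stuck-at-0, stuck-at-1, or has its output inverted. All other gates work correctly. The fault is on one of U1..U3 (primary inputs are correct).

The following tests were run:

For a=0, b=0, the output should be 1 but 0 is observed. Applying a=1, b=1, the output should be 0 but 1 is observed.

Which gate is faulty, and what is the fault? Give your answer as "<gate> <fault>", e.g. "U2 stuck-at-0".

Fault-free values for test 1 (a=0, b=0): U1=0, U2=0, U3=1, giving Y=1. Observed 0.
Test 1: faults giving observed 0 are {U3 stuck-at-0, U3 inverted output}.
Test 2 (a=1, b=1): fault-free U1=1, U2=1, U3=0 → 0; observed 1. Eliminates U3 stuck-at-0.
Only U3 inverted output is consistent with every test.

U3 inverted output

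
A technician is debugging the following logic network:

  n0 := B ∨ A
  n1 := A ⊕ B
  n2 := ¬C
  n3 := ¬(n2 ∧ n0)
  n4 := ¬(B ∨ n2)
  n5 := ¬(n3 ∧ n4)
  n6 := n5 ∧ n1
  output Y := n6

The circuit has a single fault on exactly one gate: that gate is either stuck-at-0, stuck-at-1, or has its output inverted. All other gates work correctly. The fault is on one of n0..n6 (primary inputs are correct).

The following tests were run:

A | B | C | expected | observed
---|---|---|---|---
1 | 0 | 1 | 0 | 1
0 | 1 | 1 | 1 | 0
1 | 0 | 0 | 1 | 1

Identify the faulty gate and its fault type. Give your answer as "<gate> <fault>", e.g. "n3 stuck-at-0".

Fault-free values for test 1 (A=1, B=0, C=1): n0=1, n1=1, n2=0, n3=1, n4=1, n5=0, n6=0, giving Y=0. Observed 1.
Test 1: faults giving observed 1 are {n2 stuck-at-1, n2 inverted output, n3 stuck-at-0, n3 inverted output, n4 stuck-at-0, n4 inverted output, n5 stuck-at-1, n5 inverted output, n6 stuck-at-1, n6 inverted output}.
Test 2 (A=0, B=1, C=1): fault-free n0=1, n1=1, n2=0, n3=1, n4=0, n5=1, n6=1 → 1; observed 0. Eliminates n2 stuck-at-1, n2 inverted output, n3 stuck-at-0, n3 inverted output, n4 stuck-at-0, n5 stuck-at-1, n6 stuck-at-1.
Test 3 (A=1, B=0, C=0): fault-free n0=1, n1=1, n2=1, n3=0, n4=0, n5=1, n6=1 → 1; observed 1. Eliminates n5 inverted output, n6 inverted output.
Only n4 inverted output is consistent with every test.

n4 inverted output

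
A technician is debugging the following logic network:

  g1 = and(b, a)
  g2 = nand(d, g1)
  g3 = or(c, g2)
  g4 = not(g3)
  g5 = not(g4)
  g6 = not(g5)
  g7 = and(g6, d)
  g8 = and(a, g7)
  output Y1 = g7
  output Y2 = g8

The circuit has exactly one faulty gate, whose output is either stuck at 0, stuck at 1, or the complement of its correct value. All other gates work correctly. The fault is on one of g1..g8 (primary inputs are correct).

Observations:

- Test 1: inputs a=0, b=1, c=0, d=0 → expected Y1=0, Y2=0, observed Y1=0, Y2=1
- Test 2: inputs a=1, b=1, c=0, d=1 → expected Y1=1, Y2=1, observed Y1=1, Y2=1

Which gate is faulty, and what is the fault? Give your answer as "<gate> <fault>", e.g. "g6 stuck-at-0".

Fault-free values for test 1 (a=0, b=1, c=0, d=0): g1=0, g2=1, g3=1, g4=0, g5=1, g6=0, g7=0, g8=0, giving Y1=0, Y2=0. Observed Y1=0, Y2=1.
Test 1: faults giving observed Y1=0, Y2=1 are {g8 stuck-at-1, g8 inverted output}.
Test 2 (a=1, b=1, c=0, d=1): fault-free g1=1, g2=0, g3=0, g4=1, g5=0, g6=1, g7=1, g8=1 → Y1=1, Y2=1; observed Y1=1, Y2=1. Eliminates g8 inverted output.
Only g8 stuck-at-1 is consistent with every test.

g8 stuck-at-1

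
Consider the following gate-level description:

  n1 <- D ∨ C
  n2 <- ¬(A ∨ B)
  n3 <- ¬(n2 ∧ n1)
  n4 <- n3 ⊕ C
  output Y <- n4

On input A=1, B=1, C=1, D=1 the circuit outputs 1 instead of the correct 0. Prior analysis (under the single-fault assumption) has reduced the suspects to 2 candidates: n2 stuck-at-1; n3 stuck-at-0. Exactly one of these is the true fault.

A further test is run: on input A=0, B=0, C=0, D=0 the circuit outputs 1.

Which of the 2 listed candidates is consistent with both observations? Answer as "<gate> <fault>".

Evaluate each candidate on input A=0, B=0, C=0, D=0:
  n2 stuck-at-1: n1=0, n2=1 [stuck-at-1], n3=1, n4=1 → 1 — matches
  n3 stuck-at-0: n1=0, n2=1, n3=0 [stuck-at-0], n4=0 → 0 — eliminated
Only n2 stuck-at-1 reproduces the observed 1.

n2 stuck-at-1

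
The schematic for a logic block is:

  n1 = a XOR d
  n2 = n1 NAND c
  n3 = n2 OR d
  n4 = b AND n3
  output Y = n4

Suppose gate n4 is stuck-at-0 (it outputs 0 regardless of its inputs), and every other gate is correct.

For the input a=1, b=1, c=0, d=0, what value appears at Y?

Propagate with n4 forced: n1=1, n2=1, n3=1, n4=0 [stuck-at-0].
So Y = 0. (Without the fault it would be 1.)

0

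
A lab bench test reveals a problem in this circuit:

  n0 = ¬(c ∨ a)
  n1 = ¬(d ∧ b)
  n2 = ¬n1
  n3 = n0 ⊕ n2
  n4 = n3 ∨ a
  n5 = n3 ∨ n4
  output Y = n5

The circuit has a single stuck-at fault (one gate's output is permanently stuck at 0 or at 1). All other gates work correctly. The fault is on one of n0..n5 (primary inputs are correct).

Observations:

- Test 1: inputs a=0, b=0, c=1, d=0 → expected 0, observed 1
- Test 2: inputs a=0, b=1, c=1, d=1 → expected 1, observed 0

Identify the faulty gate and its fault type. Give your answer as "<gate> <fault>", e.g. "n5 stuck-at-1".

n0 stuck-at-1

Fault-free values for test 1 (a=0, b=0, c=1, d=0): n0=0, n1=1, n2=0, n3=0, n4=0, n5=0, giving Y=0. Observed 1.
Test 1: faults giving observed 1 are {n0 stuck-at-1, n1 stuck-at-0, n2 stuck-at-1, n3 stuck-at-1, n4 stuck-at-1, n5 stuck-at-1}.
Test 2 (a=0, b=1, c=1, d=1): fault-free n0=0, n1=0, n2=1, n3=1, n4=1, n5=1 → 1; observed 0. Eliminates n1 stuck-at-0, n2 stuck-at-1, n3 stuck-at-1, n4 stuck-at-1, n5 stuck-at-1.
Only n0 stuck-at-1 is consistent with every test.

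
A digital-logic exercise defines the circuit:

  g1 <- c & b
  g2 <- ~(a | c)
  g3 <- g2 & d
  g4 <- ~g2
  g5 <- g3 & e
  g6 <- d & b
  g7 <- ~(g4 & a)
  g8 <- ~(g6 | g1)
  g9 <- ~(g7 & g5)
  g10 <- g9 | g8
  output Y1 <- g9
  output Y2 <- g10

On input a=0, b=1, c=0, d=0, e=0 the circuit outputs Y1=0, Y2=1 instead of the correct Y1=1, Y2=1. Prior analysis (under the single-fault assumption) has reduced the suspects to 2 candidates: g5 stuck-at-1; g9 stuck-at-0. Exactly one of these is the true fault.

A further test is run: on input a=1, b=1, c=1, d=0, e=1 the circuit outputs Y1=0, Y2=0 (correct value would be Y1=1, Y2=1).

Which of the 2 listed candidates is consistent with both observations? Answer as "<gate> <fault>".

g9 stuck-at-0

Evaluate each candidate on input a=1, b=1, c=1, d=0, e=1:
  g5 stuck-at-1: g1=1, g2=0, g3=0, g4=1, g5=1 [stuck-at-1], g6=0, g7=0, g8=0, g9=1, g10=1 → Y1=1, Y2=1 — eliminated
  g9 stuck-at-0: g1=1, g2=0, g3=0, g4=1, g5=0, g6=0, g7=0, g8=0, g9=0 [stuck-at-0], g10=0 → Y1=0, Y2=0 — matches
Only g9 stuck-at-0 reproduces the observed Y1=0, Y2=0.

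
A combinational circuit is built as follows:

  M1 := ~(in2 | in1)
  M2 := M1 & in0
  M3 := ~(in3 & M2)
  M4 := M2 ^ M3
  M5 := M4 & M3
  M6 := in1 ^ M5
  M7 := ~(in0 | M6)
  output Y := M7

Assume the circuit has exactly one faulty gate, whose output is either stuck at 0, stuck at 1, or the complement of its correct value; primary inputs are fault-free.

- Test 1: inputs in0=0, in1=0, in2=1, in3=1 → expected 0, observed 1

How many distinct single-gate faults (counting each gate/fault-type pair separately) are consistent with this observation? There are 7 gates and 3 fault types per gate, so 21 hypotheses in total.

Fault-free: M1=0, M2=0, M3=1, M4=1, M5=1, M6=1, M7=0 → 0. Observed 1.
  M1: none of the 3 fault types match ✗
  M2: stuck-at-1, inverted output ✓; others ✗
  M3: stuck-at-0, inverted output ✓; others ✗
  M4: stuck-at-0, inverted output ✓; others ✗
  M5: stuck-at-0, inverted output ✓; others ✗
  M6: stuck-at-0, inverted output ✓; others ✗
  M7: stuck-at-1, inverted output ✓; others ✗
Consistent faults: {M2 stuck-at-1, M2 inverted output, M3 stuck-at-0, M3 inverted output, M4 stuck-at-0, M4 inverted output, M5 stuck-at-0, M5 inverted output, M6 stuck-at-0, M6 inverted output, M7 stuck-at-1, M7 inverted output} — 12 in all.

12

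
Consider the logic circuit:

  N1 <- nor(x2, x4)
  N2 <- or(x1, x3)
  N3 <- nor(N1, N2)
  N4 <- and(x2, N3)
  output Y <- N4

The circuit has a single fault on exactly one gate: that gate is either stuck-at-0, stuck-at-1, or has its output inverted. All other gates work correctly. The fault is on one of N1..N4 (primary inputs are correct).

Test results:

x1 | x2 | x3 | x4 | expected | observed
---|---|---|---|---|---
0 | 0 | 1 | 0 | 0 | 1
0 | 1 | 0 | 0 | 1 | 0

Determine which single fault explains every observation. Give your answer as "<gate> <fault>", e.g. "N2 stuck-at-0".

Fault-free values for test 1 (x1=0, x2=0, x3=1, x4=0): N1=1, N2=1, N3=0, N4=0, giving Y=0. Observed 1.
Test 1: faults giving observed 1 are {N4 stuck-at-1, N4 inverted output}.
Test 2 (x1=0, x2=1, x3=0, x4=0): fault-free N1=0, N2=0, N3=1, N4=1 → 1; observed 0. Eliminates N4 stuck-at-1.
Only N4 inverted output is consistent with every test.

N4 inverted output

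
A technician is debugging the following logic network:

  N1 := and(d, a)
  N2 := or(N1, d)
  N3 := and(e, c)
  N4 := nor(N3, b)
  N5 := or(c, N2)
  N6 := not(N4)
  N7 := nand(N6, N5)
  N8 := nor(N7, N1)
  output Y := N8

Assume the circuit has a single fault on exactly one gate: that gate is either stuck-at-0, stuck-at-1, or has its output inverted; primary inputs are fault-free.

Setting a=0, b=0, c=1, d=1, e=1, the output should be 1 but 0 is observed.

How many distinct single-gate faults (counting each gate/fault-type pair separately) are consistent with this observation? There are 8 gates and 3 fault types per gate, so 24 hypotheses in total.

14

Fault-free: N1=0, N2=1, N3=1, N4=0, N5=1, N6=1, N7=0, N8=1 → 1. Observed 0.
  N1: stuck-at-1, inverted output ✓; others ✗
  N2: none of the 3 fault types match ✗
  N3: stuck-at-0, inverted output ✓; others ✗
  N4: stuck-at-1, inverted output ✓; others ✗
  N5: stuck-at-0, inverted output ✓; others ✗
  N6: stuck-at-0, inverted output ✓; others ✗
  N7: stuck-at-1, inverted output ✓; others ✗
  N8: stuck-at-0, inverted output ✓; others ✗
Consistent faults: {N1 stuck-at-1, N1 inverted output, N3 stuck-at-0, N3 inverted output, N4 stuck-at-1, N4 inverted output, N5 stuck-at-0, N5 inverted output, N6 stuck-at-0, N6 inverted output, N7 stuck-at-1, N7 inverted output, N8 stuck-at-0, N8 inverted output} — 14 in all.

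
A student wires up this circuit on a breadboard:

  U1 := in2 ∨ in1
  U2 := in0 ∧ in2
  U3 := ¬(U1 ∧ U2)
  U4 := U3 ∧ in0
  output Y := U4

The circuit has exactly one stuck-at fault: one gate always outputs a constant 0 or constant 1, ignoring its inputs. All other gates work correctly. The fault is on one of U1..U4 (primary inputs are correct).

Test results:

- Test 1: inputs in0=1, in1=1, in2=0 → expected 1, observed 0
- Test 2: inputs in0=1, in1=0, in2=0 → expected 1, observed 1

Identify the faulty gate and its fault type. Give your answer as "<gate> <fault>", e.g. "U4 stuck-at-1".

U2 stuck-at-1

Fault-free values for test 1 (in0=1, in1=1, in2=0): U1=1, U2=0, U3=1, U4=1, giving Y=1. Observed 0.
Test 1: faults giving observed 0 are {U2 stuck-at-1, U3 stuck-at-0, U4 stuck-at-0}.
Test 2 (in0=1, in1=0, in2=0): fault-free U1=0, U2=0, U3=1, U4=1 → 1; observed 1. Eliminates U3 stuck-at-0, U4 stuck-at-0.
Only U2 stuck-at-1 is consistent with every test.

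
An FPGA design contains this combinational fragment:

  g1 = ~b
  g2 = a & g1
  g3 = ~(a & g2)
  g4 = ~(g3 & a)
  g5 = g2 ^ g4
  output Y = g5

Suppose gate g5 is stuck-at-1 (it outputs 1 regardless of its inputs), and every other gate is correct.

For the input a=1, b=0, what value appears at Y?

Propagate with g5 forced: g1=1, g2=1, g3=0, g4=1, g5=1 [stuck-at-1].
So Y = 1. (Without the fault it would be 0.)

1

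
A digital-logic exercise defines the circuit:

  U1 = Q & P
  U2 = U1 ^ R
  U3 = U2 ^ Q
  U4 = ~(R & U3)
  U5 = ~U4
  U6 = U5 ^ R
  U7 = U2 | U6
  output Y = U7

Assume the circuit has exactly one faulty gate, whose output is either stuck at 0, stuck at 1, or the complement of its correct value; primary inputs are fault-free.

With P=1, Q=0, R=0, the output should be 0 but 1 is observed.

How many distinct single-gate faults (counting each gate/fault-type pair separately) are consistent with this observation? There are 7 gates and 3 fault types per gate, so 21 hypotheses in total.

12

Fault-free: U1=0, U2=0, U3=0, U4=1, U5=0, U6=0, U7=0 → 0. Observed 1.
  U1: stuck-at-1, inverted output ✓; others ✗
  U2: stuck-at-1, inverted output ✓; others ✗
  U3: none of the 3 fault types match ✗
  U4: stuck-at-0, inverted output ✓; others ✗
  U5: stuck-at-1, inverted output ✓; others ✗
  U6: stuck-at-1, inverted output ✓; others ✗
  U7: stuck-at-1, inverted output ✓; others ✗
Consistent faults: {U1 stuck-at-1, U1 inverted output, U2 stuck-at-1, U2 inverted output, U4 stuck-at-0, U4 inverted output, U5 stuck-at-1, U5 inverted output, U6 stuck-at-1, U6 inverted output, U7 stuck-at-1, U7 inverted output} — 12 in all.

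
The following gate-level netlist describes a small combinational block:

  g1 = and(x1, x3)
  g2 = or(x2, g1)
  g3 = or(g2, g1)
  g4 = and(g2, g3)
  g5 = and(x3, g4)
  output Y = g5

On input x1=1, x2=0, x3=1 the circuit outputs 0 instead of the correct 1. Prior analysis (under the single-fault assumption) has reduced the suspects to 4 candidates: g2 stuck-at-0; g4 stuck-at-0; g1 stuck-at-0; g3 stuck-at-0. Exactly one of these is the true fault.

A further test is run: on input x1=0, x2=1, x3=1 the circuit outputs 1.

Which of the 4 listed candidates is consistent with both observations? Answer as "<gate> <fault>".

g1 stuck-at-0

Evaluate each candidate on input x1=0, x2=1, x3=1:
  g2 stuck-at-0: g1=0, g2=0 [stuck-at-0], g3=0, g4=0, g5=0 → 0 — eliminated
  g4 stuck-at-0: g1=0, g2=1, g3=1, g4=0 [stuck-at-0], g5=0 → 0 — eliminated
  g1 stuck-at-0: g1=0 [stuck-at-0], g2=1, g3=1, g4=1, g5=1 → 1 — matches
  g3 stuck-at-0: g1=0, g2=1, g3=0 [stuck-at-0], g4=0, g5=0 → 0 — eliminated
Only g1 stuck-at-0 reproduces the observed 1.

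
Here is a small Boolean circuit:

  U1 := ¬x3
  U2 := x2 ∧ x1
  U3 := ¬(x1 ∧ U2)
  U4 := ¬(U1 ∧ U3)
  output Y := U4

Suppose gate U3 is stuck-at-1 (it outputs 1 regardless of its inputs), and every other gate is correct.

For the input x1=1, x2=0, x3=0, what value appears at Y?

0

Propagate with U3 forced: U1=1, U2=0, U3=1 [stuck-at-1], U4=0.
So Y = 0. (Same as the fault-free value — the fault is masked on this input.)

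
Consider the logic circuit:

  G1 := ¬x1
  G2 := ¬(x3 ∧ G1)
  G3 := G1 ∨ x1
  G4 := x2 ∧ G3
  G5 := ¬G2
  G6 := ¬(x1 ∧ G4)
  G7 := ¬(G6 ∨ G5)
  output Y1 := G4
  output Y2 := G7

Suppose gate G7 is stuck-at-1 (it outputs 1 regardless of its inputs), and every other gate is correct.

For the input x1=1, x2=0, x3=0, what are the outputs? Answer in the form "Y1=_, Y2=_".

Y1=0, Y2=1

Propagate with G7 forced: G1=0, G2=1, G3=1, G4=0, G5=0, G6=1, G7=1 [stuck-at-1].
So the outputs are Y1=0, Y2=1. (Without the fault they would be Y1=0, Y2=0.)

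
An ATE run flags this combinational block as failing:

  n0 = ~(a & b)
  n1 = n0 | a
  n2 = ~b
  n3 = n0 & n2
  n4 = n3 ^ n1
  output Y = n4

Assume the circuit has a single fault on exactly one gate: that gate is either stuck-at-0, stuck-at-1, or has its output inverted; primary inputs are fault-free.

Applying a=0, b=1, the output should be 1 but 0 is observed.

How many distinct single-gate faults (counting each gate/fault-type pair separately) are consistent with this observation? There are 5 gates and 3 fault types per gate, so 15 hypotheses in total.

10

Fault-free: n0=1, n1=1, n2=0, n3=0, n4=1 → 1. Observed 0.
  n0: stuck-at-0, inverted output ✓; others ✗
  n1: stuck-at-0, inverted output ✓; others ✗
  n2: stuck-at-1, inverted output ✓; others ✗
  n3: stuck-at-1, inverted output ✓; others ✗
  n4: stuck-at-0, inverted output ✓; others ✗
Consistent faults: {n0 stuck-at-0, n0 inverted output, n1 stuck-at-0, n1 inverted output, n2 stuck-at-1, n2 inverted output, n3 stuck-at-1, n3 inverted output, n4 stuck-at-0, n4 inverted output} — 10 in all.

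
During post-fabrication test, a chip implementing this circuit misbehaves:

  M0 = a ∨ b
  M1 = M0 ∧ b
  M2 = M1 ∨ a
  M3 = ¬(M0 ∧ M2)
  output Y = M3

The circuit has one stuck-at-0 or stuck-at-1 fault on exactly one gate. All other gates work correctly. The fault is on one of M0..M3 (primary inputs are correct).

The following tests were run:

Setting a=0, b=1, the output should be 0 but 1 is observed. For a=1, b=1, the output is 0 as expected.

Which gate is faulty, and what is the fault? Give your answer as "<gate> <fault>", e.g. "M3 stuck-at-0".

M1 stuck-at-0

Fault-free values for test 1 (a=0, b=1): M0=1, M1=1, M2=1, M3=0, giving Y=0. Observed 1.
Test 1: faults giving observed 1 are {M0 stuck-at-0, M1 stuck-at-0, M2 stuck-at-0, M3 stuck-at-1}.
Test 2 (a=1, b=1): fault-free M0=1, M1=1, M2=1, M3=0 → 0; observed 0. Eliminates M0 stuck-at-0, M2 stuck-at-0, M3 stuck-at-1.
Only M1 stuck-at-0 is consistent with every test.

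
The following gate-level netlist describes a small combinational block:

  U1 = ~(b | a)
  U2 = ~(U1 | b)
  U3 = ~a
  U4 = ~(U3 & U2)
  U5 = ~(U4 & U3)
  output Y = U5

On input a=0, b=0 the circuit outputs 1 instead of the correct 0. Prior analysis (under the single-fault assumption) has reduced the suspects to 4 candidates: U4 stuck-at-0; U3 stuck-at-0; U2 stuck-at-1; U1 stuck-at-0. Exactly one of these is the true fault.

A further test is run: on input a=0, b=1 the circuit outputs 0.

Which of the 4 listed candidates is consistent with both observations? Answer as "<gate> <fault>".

Evaluate each candidate on input a=0, b=1:
  U4 stuck-at-0: U1=0, U2=0, U3=1, U4=0 [stuck-at-0], U5=1 → 1 — eliminated
  U3 stuck-at-0: U1=0, U2=0, U3=0 [stuck-at-0], U4=1, U5=1 → 1 — eliminated
  U2 stuck-at-1: U1=0, U2=1 [stuck-at-1], U3=1, U4=0, U5=1 → 1 — eliminated
  U1 stuck-at-0: U1=0 [stuck-at-0], U2=0, U3=1, U4=1, U5=0 → 0 — matches
Only U1 stuck-at-0 reproduces the observed 0.

U1 stuck-at-0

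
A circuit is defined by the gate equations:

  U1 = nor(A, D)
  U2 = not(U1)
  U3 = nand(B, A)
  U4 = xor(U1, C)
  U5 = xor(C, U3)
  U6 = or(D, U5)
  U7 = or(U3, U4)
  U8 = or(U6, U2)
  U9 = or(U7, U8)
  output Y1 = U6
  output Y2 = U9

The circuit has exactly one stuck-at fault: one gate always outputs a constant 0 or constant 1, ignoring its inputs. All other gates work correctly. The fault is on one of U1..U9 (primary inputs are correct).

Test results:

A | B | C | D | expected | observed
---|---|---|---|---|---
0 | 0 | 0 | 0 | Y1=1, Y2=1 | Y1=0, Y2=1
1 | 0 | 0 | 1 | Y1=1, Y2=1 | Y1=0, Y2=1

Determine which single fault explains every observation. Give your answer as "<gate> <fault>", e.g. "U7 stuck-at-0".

Fault-free values for test 1 (A=0, B=0, C=0, D=0): U1=1, U2=0, U3=1, U4=1, U5=1, U6=1, U7=1, U8=1, U9=1, giving Y1=1, Y2=1. Observed Y1=0, Y2=1.
Test 1: faults giving observed Y1=0, Y2=1 are {U3 stuck-at-0, U5 stuck-at-0, U6 stuck-at-0}.
Test 2 (A=1, B=0, C=0, D=1): fault-free U1=0, U2=1, U3=1, U4=0, U5=1, U6=1, U7=1, U8=1, U9=1 → Y1=1, Y2=1; observed Y1=0, Y2=1. Eliminates U3 stuck-at-0, U5 stuck-at-0.
Only U6 stuck-at-0 is consistent with every test.

U6 stuck-at-0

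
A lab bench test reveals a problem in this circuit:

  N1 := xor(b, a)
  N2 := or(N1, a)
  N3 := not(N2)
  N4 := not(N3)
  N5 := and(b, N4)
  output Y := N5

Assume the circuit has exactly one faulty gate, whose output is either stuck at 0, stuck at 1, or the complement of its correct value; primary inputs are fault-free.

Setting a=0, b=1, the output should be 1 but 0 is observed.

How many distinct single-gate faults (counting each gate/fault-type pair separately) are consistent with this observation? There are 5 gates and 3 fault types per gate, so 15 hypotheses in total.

10

Fault-free: N1=1, N2=1, N3=0, N4=1, N5=1 → 1. Observed 0.
  N1: stuck-at-0, inverted output ✓; others ✗
  N2: stuck-at-0, inverted output ✓; others ✗
  N3: stuck-at-1, inverted output ✓; others ✗
  N4: stuck-at-0, inverted output ✓; others ✗
  N5: stuck-at-0, inverted output ✓; others ✗
Consistent faults: {N1 stuck-at-0, N1 inverted output, N2 stuck-at-0, N2 inverted output, N3 stuck-at-1, N3 inverted output, N4 stuck-at-0, N4 inverted output, N5 stuck-at-0, N5 inverted output} — 10 in all.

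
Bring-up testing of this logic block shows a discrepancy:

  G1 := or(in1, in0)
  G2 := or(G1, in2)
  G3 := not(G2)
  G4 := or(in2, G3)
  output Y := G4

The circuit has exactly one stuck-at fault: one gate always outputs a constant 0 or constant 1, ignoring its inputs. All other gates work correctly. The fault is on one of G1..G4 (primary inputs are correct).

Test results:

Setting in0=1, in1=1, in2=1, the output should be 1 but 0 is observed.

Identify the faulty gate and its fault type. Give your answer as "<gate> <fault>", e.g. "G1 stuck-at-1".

G4 stuck-at-0

Fault-free values for test 1 (in0=1, in1=1, in2=1): G1=1, G2=1, G3=0, G4=1, giving Y=1. Observed 0.
Test 1: faults giving observed 0 are {G4 stuck-at-0}.
Only G4 stuck-at-0 is consistent with every test.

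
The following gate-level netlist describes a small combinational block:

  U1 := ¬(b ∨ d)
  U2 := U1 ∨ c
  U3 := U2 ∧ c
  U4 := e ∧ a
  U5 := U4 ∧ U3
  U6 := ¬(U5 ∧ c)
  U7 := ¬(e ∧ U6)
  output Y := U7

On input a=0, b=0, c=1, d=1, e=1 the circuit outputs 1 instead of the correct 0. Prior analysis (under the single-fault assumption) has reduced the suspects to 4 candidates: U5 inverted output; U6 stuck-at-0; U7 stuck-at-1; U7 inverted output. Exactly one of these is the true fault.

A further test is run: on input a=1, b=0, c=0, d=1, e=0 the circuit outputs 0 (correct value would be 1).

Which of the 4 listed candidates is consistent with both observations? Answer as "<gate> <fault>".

Evaluate each candidate on input a=1, b=0, c=0, d=1, e=0:
  U5 inverted output: U1=0, U2=0, U3=0, U4=0, U5=1 [inverted output], U6=1, U7=1 → 1 — eliminated
  U6 stuck-at-0: U1=0, U2=0, U3=0, U4=0, U5=0, U6=0 [stuck-at-0], U7=1 → 1 — eliminated
  U7 stuck-at-1: U1=0, U2=0, U3=0, U4=0, U5=0, U6=1, U7=1 [stuck-at-1] → 1 — eliminated
  U7 inverted output: U1=0, U2=0, U3=0, U4=0, U5=0, U6=1, U7=0 [inverted output] → 0 — matches
Only U7 inverted output reproduces the observed 0.

U7 inverted output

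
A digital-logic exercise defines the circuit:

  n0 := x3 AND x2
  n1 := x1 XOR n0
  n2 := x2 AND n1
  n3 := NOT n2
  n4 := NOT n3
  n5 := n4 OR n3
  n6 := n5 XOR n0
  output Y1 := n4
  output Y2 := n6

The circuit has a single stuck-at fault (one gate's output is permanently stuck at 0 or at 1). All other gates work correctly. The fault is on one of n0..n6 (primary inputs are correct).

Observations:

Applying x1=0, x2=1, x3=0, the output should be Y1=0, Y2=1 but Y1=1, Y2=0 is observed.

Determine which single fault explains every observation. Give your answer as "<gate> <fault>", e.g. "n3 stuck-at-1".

Fault-free values for test 1 (x1=0, x2=1, x3=0): n0=0, n1=0, n2=0, n3=1, n4=0, n5=1, n6=1, giving Y1=0, Y2=1. Observed Y1=1, Y2=0.
Test 1: faults giving observed Y1=1, Y2=0 are {n0 stuck-at-1}.
Only n0 stuck-at-1 is consistent with every test.

n0 stuck-at-1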